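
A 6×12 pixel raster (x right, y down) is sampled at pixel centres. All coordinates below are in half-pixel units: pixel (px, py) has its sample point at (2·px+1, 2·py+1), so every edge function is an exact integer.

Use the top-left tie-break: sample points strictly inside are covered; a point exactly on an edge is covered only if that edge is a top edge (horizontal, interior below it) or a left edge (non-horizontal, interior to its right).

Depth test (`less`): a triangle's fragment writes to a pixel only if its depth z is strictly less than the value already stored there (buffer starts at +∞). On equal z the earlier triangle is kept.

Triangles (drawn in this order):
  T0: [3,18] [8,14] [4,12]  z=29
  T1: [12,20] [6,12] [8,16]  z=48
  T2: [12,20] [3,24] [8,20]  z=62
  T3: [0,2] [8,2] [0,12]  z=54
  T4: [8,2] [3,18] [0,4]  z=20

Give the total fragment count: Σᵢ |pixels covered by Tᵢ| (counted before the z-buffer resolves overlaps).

T0:
  2·area = 26  (B↔C swapped to make it positive)
  edge (3, 18)→(4, 12): d=(1,-6) top-left  bias=+0
  edge (4, 12)→(8, 14): d=(4,2) right/bottom  bias=-1
  edge (8, 14)→(3, 18): d=(-5,4) right/bottom  bias=-1
    (2,6)@(5, 13): e=[7,2,17] → X
    (3,6)@(7, 13): e=[19,-2,9] → .
    (2,7)@(5, 15): e=[9,10,7] → X
    (3,7)@(7, 15): e=[21,6,-1] → .
    (2,8)@(5, 17): e=[11,18,-3] → .
  covered (2 px):
    . . . . . .
    . . . . . .
    . . . . . .
    . . . . . .
    . . . . . .
    . . . . . .
    . . X . . .
    . . X . . .
    . . . . . .
    . . . . . .
    . . . . . .
    . . . . . .
T1:
  2·area = 8  (B↔C swapped to make it positive)
  edge (12, 20)→(8, 16): d=(-4,-4) top-left  bias=+0
  edge (8, 16)→(6, 12): d=(-2,-4) top-left  bias=+0
  edge (6, 12)→(12, 20): d=(6,8) right/bottom  bias=-1
    (0,4)@(1, 9): e=[0,-14,22] → .  [on edge]
    (1,5)@(3, 11): e=[0,-10,18] → .  [on edge]
    (2,6)@(5, 13): e=[0,-6,14] → .  [on edge]
    (3,7)@(7, 15): e=[0,-2,10] → .  [on edge]
    (4,8)@(9, 17): e=[0,2,6] → X  [on edge]
    (5,8)@(11, 17): e=[8,10,-10] → .
    (4,9)@(9, 19): e=[-8,-2,18] → .
    (5,9)@(11, 19): e=[0,6,2] → X  [on edge]
    (5,10)@(11, 21): e=[-8,2,14] → .
  covered (2 px):
    . . . . . .
    . . . . . .
    . . . . . .
    . . . . . .
    . . . . . .
    . . . . . .
    . . . . . .
    . . . . . .
    . . . . X .
    . . . . . X
    . . . . . .
    . . . . . .
T2:
  2·area = 16
  edge (12, 20)→(3, 24): d=(-9,4) right/bottom  bias=-1
  edge (3, 24)→(8, 20): d=(5,-4) top-left  bias=+0
  edge (8, 20)→(12, 20): d=(4,0) top-left  bias=+0
    (3,10)@(7, 21): e=[11,1,4] → X
    (4,10)@(9, 21): e=[3,9,4] → X
    (5,10)@(11, 21): e=[-5,17,4] → .
    (2,11)@(5, 23): e=[1,3,12] → X
    (3,11)@(7, 23): e=[-7,11,12] → .
    (4,11)@(9, 23): e=[-15,19,12] → .
  covered (3 px):
    . . . . . .
    . . . . . .
    . . . . . .
    . . . . . .
    . . . . . .
    . . . . . .
    . . . . . .
    . . . . . .
    . . . . . .
    . . . . . .
    . . . X X .
    . . X . . .
T3:
  2·area = 80
  edge (0, 2)→(8, 2): d=(8,0) top-left  bias=+0
  edge (8, 2)→(0, 12): d=(-8,10) right/bottom  bias=-1
  edge (0, 12)→(0, 2): d=(0,-10) top-left  bias=+0
    (0,1)@(1, 3): e=[8,62,10] → X
    (1,1)@(3, 3): e=[8,42,30] → X
    (2,1)@(5, 3): e=[8,22,50] → X
    (3,1)@(7, 3): e=[8,2,70] → X
    (4,1)@(9, 3): e=[8,-18,90] → .
    (0,2)@(1, 5): e=[24,46,10] → X
    (3,2)@(7, 5): e=[24,-14,70] → .
    (0,3)@(1, 7): e=[40,30,10] → X
    (2,3)@(5, 7): e=[40,-10,50] → .
    (0,4)@(1, 9): e=[56,14,10] → X
    (1,4)@(3, 9): e=[56,-6,30] → .
    (0,5)@(1, 11): e=[72,-2,10] → .
  covered (10 px):
    . . . . . .
    X X X X . .
    X X X . . .
    X X . . . .
    X . . . . .
    . . . . . .
    . . . . . .
    . . . . . .
    . . . . . .
    . . . . . .
    . . . . . .
    . . . . . .
T4:
  2·area = 118
  edge (8, 2)→(3, 18): d=(-5,16) right/bottom  bias=-1
  edge (3, 18)→(0, 4): d=(-3,-14) top-left  bias=+0
  edge (0, 4)→(8, 2): d=(8,-2) top-left  bias=+0
    (2,1)@(5, 3): e=[43,73,2] → X
    (3,1)@(7, 3): e=[11,101,6] → X
    (4,1)@(9, 3): e=[-21,129,10] → .
    (0,2)@(1, 5): e=[97,11,10] → X
    (1,2)@(3, 5): e=[65,39,14] → X
    (4,2)@(9, 5): e=[-31,123,26] → .
    (0,3)@(1, 7): e=[87,5,26] → X
    (3,3)@(7, 7): e=[-9,89,38] → .
    (0,4)@(1, 9): e=[77,-1,42] → .
    (1,4)@(3, 9): e=[45,27,46] → X
    (3,4)@(7, 9): e=[-19,83,54] → .
    (1,5)@(3, 11): e=[35,21,62] → X
  covered (16 px):
    . . . . . .
    . . X X . .
    X X X X . .
    X X X . . .
    . X X . . .
    . X X . . .
    . X . . . .
    . X . . . .
    . X . . . .
    . . . . . .
    . . . . . .
    . . . . . .

Result: 33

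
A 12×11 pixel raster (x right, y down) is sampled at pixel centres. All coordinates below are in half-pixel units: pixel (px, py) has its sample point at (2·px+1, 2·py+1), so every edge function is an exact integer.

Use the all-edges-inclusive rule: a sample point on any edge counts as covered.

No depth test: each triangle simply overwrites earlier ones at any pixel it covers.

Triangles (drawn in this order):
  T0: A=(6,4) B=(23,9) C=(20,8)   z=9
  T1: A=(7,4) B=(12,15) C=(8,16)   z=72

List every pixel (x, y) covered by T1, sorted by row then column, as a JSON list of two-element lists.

T0:
  2·area = 2  (B↔C swapped to make it positive)
  edge (6, 4)→(20, 8): d=(14,4) inclusive
  edge (20, 8)→(23, 9): d=(3,1) inclusive
  edge (23, 9)→(6, 4): d=(-17,-5) inclusive
    (2,1)@(5, 3): e=[-10,0,12] → ·  [on edge]
    (5,2)@(11, 5): e=[-6,0,8] → ·  [on edge]
    (8,3)@(17, 7): e=[-2,0,4] → ·  [on edge]
    (11,4)@(23, 9): e=[2,0,0] → █  [on edge]
    (11,5)@(23, 11): e=[30,6,-34] → ·
  covered (1 px):
    · · · · · · · · · · · ·
    · · · · · · · · · · · ·
    · · · · · · · · · · · ·
    · · · · · · · · · · · ·
    · · · · · · · · · · · █
    · · · · · · · · · · · ·
    · · · · · · · · · · · ·
    · · · · · · · · · · · ·
    · · · · · · · · · · · ·
    · · · · · · · · · · · ·
    · · · · · · · · · · · ·
T1:
  2·area = 49
  edge (7, 4)→(12, 15): d=(5,11) inclusive
  edge (12, 15)→(8, 16): d=(-4,1) inclusive
  edge (8, 16)→(7, 4): d=(-1,-12) inclusive
    (4,4)@(9, 9): e=[3,27,19] → █
    (5,4)@(11, 9): e=[-19,25,43] → ·
    (4,5)@(9, 11): e=[13,19,17] → █
    (5,5)@(11, 11): e=[-9,17,41] → ·
    (4,6)@(9, 13): e=[23,11,15] → █
    (5,6)@(11, 13): e=[1,9,39] → █
    (6,6)@(13, 13): e=[-21,7,63] → ·
    (4,7)@(9, 15): e=[33,3,13] → █
    (6,7)@(13, 15): e=[-11,-1,61] → ·
    (4,8)@(9, 17): e=[43,-5,11] → ·
    (5,8)@(11, 17): e=[21,-7,35] → ·
  covered (6 px):
    · · · · · · · · · · · ·
    · · · · · · · · · · · ·
    · · · · · · · · · · · ·
    · · · · · · · · · · · ·
    · · · · █ · · · · · · ·
    · · · · █ · · · · · · ·
    · · · · █ █ · · · · · ·
    · · · · █ █ · · · · · ·
    · · · · · · · · · · · ·
    · · · · · · · · · · · ·
    · · · · · · · · · · · ·

Answer: [[4,4],[4,5],[4,6],[5,6],[4,7],[5,7]]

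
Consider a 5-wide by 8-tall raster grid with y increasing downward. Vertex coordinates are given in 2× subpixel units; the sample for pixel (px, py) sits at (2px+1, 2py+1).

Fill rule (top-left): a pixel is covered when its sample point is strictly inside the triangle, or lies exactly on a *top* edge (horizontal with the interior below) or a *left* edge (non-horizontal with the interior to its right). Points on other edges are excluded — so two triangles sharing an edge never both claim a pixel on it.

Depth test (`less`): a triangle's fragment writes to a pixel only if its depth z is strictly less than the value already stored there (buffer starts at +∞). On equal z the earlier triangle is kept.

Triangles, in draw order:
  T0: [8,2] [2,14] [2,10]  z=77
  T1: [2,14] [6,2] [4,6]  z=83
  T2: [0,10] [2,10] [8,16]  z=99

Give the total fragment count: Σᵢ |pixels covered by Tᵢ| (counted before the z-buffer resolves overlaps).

T0:
  2·area = 24
  edge (8, 2)→(2, 14): d=(-6,12) right/bottom  bias=-1
  edge (2, 14)→(2, 10): d=(0,-4) top-left  bias=+0
  edge (2, 10)→(8, 2): d=(6,-8) top-left  bias=+0
    (2,3)@(5, 7): e=[6,12,6] → X
    (3,3)@(7, 7): e=[-18,20,22] → .
    (1,4)@(3, 9): e=[18,4,2] → X
    (2,4)@(5, 9): e=[-6,12,18] → .
    (1,5)@(3, 11): e=[6,4,14] → X
    (2,5)@(5, 11): e=[-18,12,30] → .
    (1,6)@(3, 13): e=[-6,4,26] → .
  covered (3 px):
    . . . . .
    . . . . .
    . . . . .
    . . X . .
    . X . . .
    . X . . .
    . . . . .
    . . . . .
T1:
  2·area = 8  (B↔C swapped to make it positive)
  edge (2, 14)→(4, 6): d=(2,-8) top-left  bias=+0
  edge (4, 6)→(6, 2): d=(2,-4) top-left  bias=+0
  edge (6, 2)→(2, 14): d=(-4,12) right/bottom  bias=-1
    (2,2)@(5, 5): e=[6,2,0] → .  [on edge]
    (1,5)@(3, 11): e=[2,6,0] → .  [on edge]
  covered (0 px):
    . . . . .
    . . . . .
    . . . . .
    . . . . .
    . . . . .
    . . . . .
    . . . . .
    . . . . .
T2:
  2·area = 12
  edge (0, 10)→(2, 10): d=(2,0) top-left  bias=+0
  edge (2, 10)→(8, 16): d=(6,6) right/bottom  bias=-1
  edge (8, 16)→(0, 10): d=(-8,-6) top-left  bias=+0
    (0,4)@(1, 9): e=[-2,0,14] → .  [on edge]
    (1,5)@(3, 11): e=[2,0,10] → .  [on edge]
    (2,6)@(5, 13): e=[6,0,6] → .  [on edge]
    (3,7)@(7, 15): e=[10,0,2] → .  [on edge]
  covered (0 px):
    . . . . .
    . . . . .
    . . . . .
    . . . . .
    . . . . .
    . . . . .
    . . . . .
    . . . . .

Answer: 3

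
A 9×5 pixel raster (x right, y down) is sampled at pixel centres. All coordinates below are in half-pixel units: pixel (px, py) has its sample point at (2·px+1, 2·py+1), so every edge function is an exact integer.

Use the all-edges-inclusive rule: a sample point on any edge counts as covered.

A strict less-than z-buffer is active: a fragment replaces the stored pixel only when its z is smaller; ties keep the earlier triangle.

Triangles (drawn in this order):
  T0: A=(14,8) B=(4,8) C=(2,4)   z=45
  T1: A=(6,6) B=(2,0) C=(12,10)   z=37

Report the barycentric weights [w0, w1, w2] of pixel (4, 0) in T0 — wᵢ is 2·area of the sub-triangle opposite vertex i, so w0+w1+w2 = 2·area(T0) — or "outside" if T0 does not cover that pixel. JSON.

T0:
  2·area = 40
  edge (14, 8)→(4, 8): d=(-10,0) inclusive
  edge (4, 8)→(2, 4): d=(-2,-4) inclusive
  edge (2, 4)→(14, 8): d=(12,4) inclusive
    (1,2)@(3, 5): e=[30,2,8] → X
    (2,2)@(5, 5): e=[30,10,0] → X  [on edge]
    (3,2)@(7, 5): e=[30,18,-8] → .
    (1,3)@(3, 7): e=[10,-2,32] → .
    (2,3)@(5, 7): e=[10,6,24] → X
    (3,3)@(7, 7): e=[10,14,16] → X
    (4,3)@(9, 7): e=[10,22,8] → X
    (5,3)@(11, 7): e=[10,30,0] → X  [on edge]
    (6,3)@(13, 7): e=[10,38,-8] → .
    (2,4)@(5, 9): e=[-10,2,48] → .
    (3,4)@(7, 9): e=[-10,10,40] → .
    (4,4)@(9, 9): e=[-10,18,32] → .
    (8,4)@(17, 9): e=[-10,50,0] → .  [on edge]
  covered (6 px):
    . . . . . . . . .
    . . . . . . . . .
    . X X . . . . . .
    . . X X X X . . .
    . . . . . . . . .
T1:
  2·area = 20
  edge (6, 6)→(2, 0): d=(-4,-6) inclusive
  edge (2, 0)→(12, 10): d=(10,10) inclusive
  edge (12, 10)→(6, 6): d=(-6,-4) inclusive
    (1,0)@(3, 1): e=[2,0,18] → X  [on edge]
    (2,0)@(5, 1): e=[14,-20,26] → .
    (1,1)@(3, 3): e=[-6,20,6] → .
    (2,1)@(5, 3): e=[6,0,14] → X  [on edge]
    (3,1)@(7, 3): e=[18,-20,22] → .
    (2,2)@(5, 5): e=[-2,20,2] → .
    (3,2)@(7, 5): e=[10,0,10] → X  [on edge]
    (4,2)@(9, 5): e=[22,-20,18] → .
    (3,3)@(7, 7): e=[2,20,-2] → .
    (4,3)@(9, 7): e=[14,0,6] → X  [on edge]
    (5,3)@(11, 7): e=[26,-20,14] → .
    (4,4)@(9, 9): e=[6,20,-6] → .
    (5,4)@(11, 9): e=[18,0,2] → X  [on edge]
  covered (5 px):
    . X . . . . . . .
    . . X . . . . . .
    . . . X . . . . .
    . . . . X . . . .
    . . . . . X . . .

Result: "outside"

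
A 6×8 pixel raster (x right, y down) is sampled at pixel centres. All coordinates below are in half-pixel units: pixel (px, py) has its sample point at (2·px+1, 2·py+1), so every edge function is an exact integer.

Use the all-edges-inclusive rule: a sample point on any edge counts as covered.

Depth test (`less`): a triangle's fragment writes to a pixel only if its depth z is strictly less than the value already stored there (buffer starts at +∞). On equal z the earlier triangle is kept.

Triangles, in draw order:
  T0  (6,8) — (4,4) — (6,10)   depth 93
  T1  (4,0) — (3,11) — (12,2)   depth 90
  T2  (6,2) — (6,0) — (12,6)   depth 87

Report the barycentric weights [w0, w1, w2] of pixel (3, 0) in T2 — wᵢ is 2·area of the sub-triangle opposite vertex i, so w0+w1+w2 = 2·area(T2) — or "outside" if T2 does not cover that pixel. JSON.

T0:
  2·area = 4  (B↔C swapped to make it positive)
  edge (6, 8)→(6, 10): d=(0,2) inclusive
  edge (6, 10)→(4, 4): d=(-2,-6) inclusive
  edge (4, 4)→(6, 8): d=(2,4) inclusive
    (1,0)@(3, 1): e=[6,0,-2] → ·  [on edge]
    (2,3)@(5, 7): e=[2,0,2] → #  [on edge]
    (3,3)@(7, 7): e=[-2,12,-6] → ·
    (2,4)@(5, 9): e=[2,-4,6] → ·
    (3,6)@(7, 13): e=[-2,0,6] → ·  [on edge]
  covered (1 px):
    · · · · · ·
    · · · · · ·
    · · · · · ·
    · · # · · ·
    · · · · · ·
    · · · · · ·
    · · · · · ·
    · · · · · ·
T1:
  2·area = 90  (B↔C swapped to make it positive)
  edge (4, 0)→(12, 2): d=(8,2) inclusive
  edge (12, 2)→(3, 11): d=(-9,9) inclusive
  edge (3, 11)→(4, 0): d=(1,-11) inclusive
    (2,0)@(5, 1): e=[6,72,12] → #
    (3,0)@(7, 1): e=[2,54,34] → #
    (4,0)@(9, 1): e=[-2,36,56] → ·
    (2,1)@(5, 3): e=[22,54,14] → #
    (4,1)@(9, 3): e=[14,18,58] → #
    (5,1)@(11, 3): e=[10,0,80] → #  [on edge]
    (2,2)@(5, 5): e=[38,36,16] → #
    (4,2)@(9, 5): e=[30,0,60] → #  [on edge]
    (5,2)@(11, 5): e=[26,-18,82] → ·
    (2,3)@(5, 7): e=[54,18,18] → #
    (3,3)@(7, 7): e=[50,0,40] → #  [on edge]
    (4,3)@(9, 7): e=[46,-18,62] → ·
    (2,4)@(5, 9): e=[70,0,20] → #  [on edge]
    (1,5)@(3, 11): e=[90,0,0] → #  [on edge]
    (0,6)@(1, 13): e=[110,0,-20] → ·  [on edge]
  covered (13 px):
    · · # # · ·
    · · # # # #
    · · # # # ·
    · · # # · ·
    · · # · · ·
    · # · · · ·
    · · · · · ·
    · · · · · ·
T2:
  2·area = 12
  edge (6, 2)→(6, 0): d=(0,-2) inclusive
  edge (6, 0)→(12, 6): d=(6,6) inclusive
  edge (12, 6)→(6, 2): d=(-6,-4) inclusive
    (3,0)@(7, 1): e=[2,0,10] → #  [on edge]
    (4,0)@(9, 1): e=[6,-12,18] → ·
    (3,1)@(7, 3): e=[2,12,-2] → ·
    (4,1)@(9, 3): e=[6,0,6] → #  [on edge]
    (5,1)@(11, 3): e=[10,-12,14] → ·
    (4,2)@(9, 5): e=[6,12,-6] → ·
    (5,2)@(11, 5): e=[10,0,2] → #  [on edge]
    (5,3)@(11, 7): e=[10,12,-10] → ·
  covered (3 px):
    · · · # · ·
    · · · · # ·
    · · · · · #
    · · · · · ·
    · · · · · ·
    · · · · · ·
    · · · · · ·
    · · · · · ·

Result: [0,10,2]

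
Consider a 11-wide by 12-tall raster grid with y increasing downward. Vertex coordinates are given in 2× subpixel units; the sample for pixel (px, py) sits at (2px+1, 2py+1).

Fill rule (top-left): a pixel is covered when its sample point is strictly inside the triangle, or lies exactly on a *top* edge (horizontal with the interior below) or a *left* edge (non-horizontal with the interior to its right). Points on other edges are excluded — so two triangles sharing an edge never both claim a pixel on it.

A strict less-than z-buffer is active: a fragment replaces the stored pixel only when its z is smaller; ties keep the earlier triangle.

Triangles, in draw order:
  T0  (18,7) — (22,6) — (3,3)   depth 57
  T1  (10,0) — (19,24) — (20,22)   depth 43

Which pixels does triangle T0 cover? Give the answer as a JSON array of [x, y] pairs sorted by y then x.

T0:
  2·area = 31  (B↔C swapped to make it positive)
  edge (18, 7)→(3, 3): d=(-15,-4) top-left  bias=+0
  edge (3, 3)→(22, 6): d=(19,3) right/bottom  bias=-1
  edge (22, 6)→(18, 7): d=(-4,1) right/bottom  bias=-1
    (1,1)@(3, 3): e=[0,0,31] → ·  [on edge]
    (5,2)@(11, 5): e=[2,14,15] → #
    (6,2)@(13, 5): e=[10,8,13] → #
    (7,2)@(15, 5): e=[18,2,11] → #
    (8,2)@(17, 5): e=[26,-4,9] → ·
    (5,3)@(11, 7): e=[-28,52,7] → ·
    (6,3)@(13, 7): e=[-20,46,5] → ·
    (7,3)@(15, 7): e=[-12,40,3] → ·
  covered (3 px):
    · · · · · · · · · · ·
    · · · · · · · · · · ·
    · · · · · # # # · · ·
    · · · · · · · · · · ·
    · · · · · · · · · · ·
    · · · · · · · · · · ·
    · · · · · · · · · · ·
    · · · · · · · · · · ·
    · · · · · · · · · · ·
    · · · · · · · · · · ·
    · · · · · · · · · · ·
    · · · · · · · · · · ·
T1:
  2·area = 42  (B↔C swapped to make it positive)
  edge (10, 0)→(20, 22): d=(10,22) right/bottom  bias=-1
  edge (20, 22)→(19, 24): d=(-1,2) right/bottom  bias=-1
  edge (19, 24)→(10, 0): d=(-9,-24) top-left  bias=+0
    (6,3)@(13, 7): e=[4,29,9] → #
    (7,3)@(15, 7): e=[-40,25,57] → ·
    (6,4)@(13, 9): e=[24,27,-9] → ·
    (7,5)@(15, 11): e=[0,21,21] → ·  [on edge]
    (7,6)@(15, 13): e=[20,19,3] → #
    (8,6)@(17, 13): e=[-24,15,51] → ·
    (7,7)@(15, 15): e=[40,17,-15] → ·
    (8,8)@(17, 17): e=[16,11,15] → #
    (9,8)@(19, 17): e=[-28,7,63] → ·
    (8,9)@(17, 19): e=[36,9,-3] → ·
    (9,10)@(19, 21): e=[12,3,27] → #
    (10,10)@(21, 21): e=[-32,-1,75] → ·
  covered (5 px):
    · · · · · · · · · · ·
    · · · · · · · · · · ·
    · · · · · · · · · · ·
    · · · · · · # · · · ·
    · · · · · · · · · · ·
    · · · · · · · · · · ·
    · · · · · · · # · · ·
    · · · · · · · · · · ·
    · · · · · · · · # · ·
    · · · · · · · · · · ·
    · · · · · · · · · # ·
    · · · · · · · · · # ·

Final: [[5,2],[6,2],[7,2]]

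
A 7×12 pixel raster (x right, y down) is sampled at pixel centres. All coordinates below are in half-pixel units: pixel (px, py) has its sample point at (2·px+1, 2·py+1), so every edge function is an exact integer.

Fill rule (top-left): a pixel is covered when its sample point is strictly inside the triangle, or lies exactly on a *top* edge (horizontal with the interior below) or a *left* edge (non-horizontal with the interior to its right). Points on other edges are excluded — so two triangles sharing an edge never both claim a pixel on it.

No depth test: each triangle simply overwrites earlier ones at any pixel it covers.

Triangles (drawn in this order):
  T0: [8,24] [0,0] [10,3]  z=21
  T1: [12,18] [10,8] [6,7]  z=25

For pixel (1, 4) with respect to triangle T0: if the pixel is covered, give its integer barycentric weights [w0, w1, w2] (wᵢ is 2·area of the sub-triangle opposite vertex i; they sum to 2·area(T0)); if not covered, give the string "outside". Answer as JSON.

T0:
  2·area = 216
  edge (8, 24)→(0, 0): d=(-8,-24) top-left  bias=+0
  edge (0, 0)→(10, 3): d=(10,3) right/bottom  bias=-1
  edge (10, 3)→(8, 24): d=(-2,21) right/bottom  bias=-1
    (0,0)@(1, 1): e=[16,7,193] → █
    (1,0)@(3, 1): e=[64,1,151] → █
    (2,0)@(5, 1): e=[112,-5,109] → ·
    (0,1)@(1, 3): e=[0,27,189] → █  [on edge]
    (2,1)@(5, 3): e=[96,15,105] → █
    (3,1)@(7, 3): e=[144,9,63] → █
    (4,1)@(9, 3): e=[192,3,21] → █
    (5,1)@(11, 3): e=[240,-3,-21] → ·
    (0,2)@(1, 5): e=[-16,47,185] → ·
    (1,2)@(3, 5): e=[32,41,143] → █
    (5,2)@(11, 5): e=[224,17,-25] → ·
    (1,3)@(3, 7): e=[16,61,139] → █
    (1,4)@(3, 9): e=[0,81,135] → █  [on edge]
    (2,7)@(5, 15): e=[0,135,81] → █  [on edge]
    (3,10)@(7, 21): e=[0,189,27] → █  [on edge]
  covered (30 px):
    █ █ · · · · ·
    █ █ █ █ █ · ·
    · █ █ █ █ · ·
    · █ █ █ █ · ·
    · █ █ █ █ · ·
    · · █ █ █ · ·
    · · █ █ █ · ·
    · · █ █ · · ·
    · · · █ · · ·
    · · · █ · · ·
    · · · █ · · ·
    · · · · · · ·
T1:
  2·area = 38  (B↔C swapped to make it positive)
  edge (12, 18)→(6, 7): d=(-6,-11) top-left  bias=+0
  edge (6, 7)→(10, 8): d=(4,1) right/bottom  bias=-1
  edge (10, 8)→(12, 18): d=(2,10) right/bottom  bias=-1
    (4,1)@(9, 3): e=[57,-19,0] → ·  [on edge]
    (4,4)@(9, 9): e=[21,5,12] → █
    (5,4)@(11, 9): e=[43,3,-8] → ·
    (4,5)@(9, 11): e=[9,13,16] → █
    (5,5)@(11, 11): e=[31,11,-4] → ·
    (4,6)@(9, 13): e=[-3,21,20] → ·
    (5,6)@(11, 13): e=[19,19,0] → ·  [on edge]
    (5,7)@(11, 15): e=[7,27,4] → █
    (6,7)@(13, 15): e=[29,25,-16] → ·
    (5,8)@(11, 17): e=[-5,35,8] → ·
    (6,11)@(13, 23): e=[-19,57,0] → ·  [on edge]
  covered (3 px):
    · · · · · · ·
    · · · · · · ·
    · · · · · · ·
    · · · · · · ·
    · · · · █ · ·
    · · · · █ · ·
    · · · · · · ·
    · · · · · █ ·
    · · · · · · ·
    · · · · · · ·
    · · · · · · ·
    · · · · · · ·

Result: [81,135,0]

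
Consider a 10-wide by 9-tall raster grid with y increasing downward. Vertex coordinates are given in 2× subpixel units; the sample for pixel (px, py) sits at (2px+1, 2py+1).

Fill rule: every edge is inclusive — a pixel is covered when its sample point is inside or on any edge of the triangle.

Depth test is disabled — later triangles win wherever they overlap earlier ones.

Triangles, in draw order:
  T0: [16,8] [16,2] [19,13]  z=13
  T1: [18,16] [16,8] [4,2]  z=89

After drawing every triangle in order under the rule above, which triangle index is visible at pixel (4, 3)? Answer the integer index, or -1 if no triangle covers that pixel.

T0:
  2·area = 18
  edge (16, 8)→(16, 2): d=(0,-6) inclusive
  edge (16, 2)→(19, 13): d=(3,11) inclusive
  edge (19, 13)→(16, 8): d=(-3,-5) inclusive
    (6,1)@(13, 3): e=[-18,36,0] → ·  [on edge]
    (8,3)@(17, 7): e=[6,4,8] → #
    (9,3)@(19, 7): e=[18,-18,18] → ·
    (8,4)@(17, 9): e=[6,10,2] → #
    (9,4)@(19, 9): e=[18,-12,12] → ·
    (8,5)@(17, 11): e=[6,16,-4] → ·
    (9,6)@(19, 13): e=[18,0,0] → #  [on edge]
    (9,7)@(19, 15): e=[18,6,-6] → ·
  covered (3 px):
    · · · · · · · · · ·
    · · · · · · · · · ·
    · · · · · · · · · ·
    · · · · · · · · # ·
    · · · · · · · · # ·
    · · · · · · · · · ·
    · · · · · · · · · #
    · · · · · · · · · ·
    · · · · · · · · · ·
T1:
  2·area = 84  (B↔C swapped to make it positive)
  edge (18, 16)→(4, 2): d=(-14,-14) inclusive
  edge (4, 2)→(16, 8): d=(12,6) inclusive
  edge (16, 8)→(18, 16): d=(2,8) inclusive
    (1,0)@(3, 1): e=[0,-6,90] → ·  [on edge]
    (2,1)@(5, 3): e=[0,6,78] → #  [on edge]
    (3,1)@(7, 3): e=[28,-6,62] → ·
    (2,2)@(5, 5): e=[-28,30,82] → ·
    (3,2)@(7, 5): e=[0,18,66] → #  [on edge]
    (4,2)@(9, 5): e=[28,6,50] → #
    (5,2)@(11, 5): e=[56,-6,34] → ·
    (3,3)@(7, 7): e=[-28,42,70] → ·
    (4,3)@(9, 7): e=[0,30,54] → #  [on edge]
    (5,3)@(11, 7): e=[28,18,38] → #
    (6,3)@(13, 7): e=[56,6,22] → #
    (7,3)@(15, 7): e=[84,-6,6] → ·
    (5,4)@(11, 9): e=[0,42,42] → #  [on edge]
    (6,5)@(13, 11): e=[0,54,30] → #  [on edge]
    (7,6)@(15, 13): e=[0,66,18] → #  [on edge]
    (8,7)@(17, 15): e=[0,78,6] → #  [on edge]
    (9,8)@(19, 17): e=[0,90,-6] → ·  [on edge]
  covered (14 px):
    · · · · · · · · · ·
    · · # · · · · · · ·
    · · · # # · · · · ·
    · · · · # # # · · ·
    · · · · · # # # · ·
    · · · · · · # # · ·
    · · · · · · · # # ·
    · · · · · · · · # ·
    · · · · · · · · · ·

Z-buffer (winner per pixel, '.' = empty):
  . . . . . . . . . .
  . . 1 . . . . . . .
  . . . 1 1 . . . . .
  . . . . 1 1 1 . 0 .
  . . . . . 1 1 1 0 .
  . . . . . . 1 1 . .
  . . . . . . . 1 1 0
  . . . . . . . . 1 .
  . . . . . . . . . .

Answer: 1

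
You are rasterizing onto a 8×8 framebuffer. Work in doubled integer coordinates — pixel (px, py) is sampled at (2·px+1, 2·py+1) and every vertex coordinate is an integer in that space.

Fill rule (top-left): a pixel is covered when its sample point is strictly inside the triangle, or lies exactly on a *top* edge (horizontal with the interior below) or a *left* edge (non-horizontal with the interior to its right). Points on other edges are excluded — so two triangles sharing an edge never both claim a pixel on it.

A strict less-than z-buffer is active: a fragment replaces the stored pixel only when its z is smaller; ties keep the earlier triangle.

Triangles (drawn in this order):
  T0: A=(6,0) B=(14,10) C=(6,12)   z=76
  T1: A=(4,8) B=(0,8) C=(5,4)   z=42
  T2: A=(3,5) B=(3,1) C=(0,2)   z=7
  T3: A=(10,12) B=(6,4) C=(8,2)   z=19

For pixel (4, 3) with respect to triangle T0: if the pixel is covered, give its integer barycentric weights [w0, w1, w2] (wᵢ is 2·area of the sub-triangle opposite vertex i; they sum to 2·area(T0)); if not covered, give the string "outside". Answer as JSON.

T0:
  2·area = 96
  edge (6, 0)→(14, 10): d=(8,10) right/bottom  bias=-1
  edge (14, 10)→(6, 12): d=(-8,2) right/bottom  bias=-1
  edge (6, 12)→(6, 0): d=(0,-12) top-left  bias=+0
    (3,1)@(7, 3): e=[14,70,12] → X
    (4,1)@(9, 3): e=[-6,66,36] → .
    (3,2)@(7, 5): e=[30,54,12] → X
    (4,2)@(9, 5): e=[10,50,36] → X
    (5,2)@(11, 5): e=[-10,46,60] → .
    (3,3)@(7, 7): e=[46,38,12] → X
    (5,3)@(11, 7): e=[6,30,60] → X
    (6,3)@(13, 7): e=[-14,26,84] → .
    (3,4)@(7, 9): e=[62,22,12] → X
    (6,4)@(13, 9): e=[2,10,84] → X
    (7,4)@(15, 9): e=[-18,6,108] → .
    (3,5)@(7, 11): e=[78,6,12] → X
  covered (12 px):
    . . . . . . . .
    . . . X . . . .
    . . . X X . . .
    . . . X X X . .
    . . . X X X X .
    . . . X X . . .
    . . . . . . . .
    . . . . . . . .
T1:
  2·area = 16
  edge (4, 8)→(0, 8): d=(-4,0) right/bottom  bias=-1
  edge (0, 8)→(5, 4): d=(5,-4) top-left  bias=+0
  edge (5, 4)→(4, 8): d=(-1,4) right/bottom  bias=-1
    (1,3)@(3, 7): e=[4,7,5] → X
    (2,3)@(5, 7): e=[4,15,-3] → .
    (1,4)@(3, 9): e=[-4,17,3] → .
  covered (1 px):
    . . . . . . . .
    . . . . . . . .
    . . . . . . . .
    . X . . . . . .
    . . . . . . . .
    . . . . . . . .
    . . . . . . . .
    . . . . . . . .
T2:
  2·area = 12  (B↔C swapped to make it positive)
  edge (3, 5)→(0, 2): d=(-3,-3) top-left  bias=+0
  edge (0, 2)→(3, 1): d=(3,-1) top-left  bias=+0
  edge (3, 1)→(3, 5): d=(0,4) right/bottom  bias=-1
    (1,0)@(3, 1): e=[12,0,0] → .  [on edge]
    (0,1)@(1, 3): e=[0,4,8] → X  [on edge]
    (1,1)@(3, 3): e=[6,6,0] → .  [on edge]
    (0,2)@(1, 5): e=[-6,10,8] → .
    (1,2)@(3, 5): e=[0,12,0] → .  [on edge]
    (1,3)@(3, 7): e=[-6,18,0] → .  [on edge]
    (2,3)@(5, 7): e=[0,20,-8] → .  [on edge]
    (1,4)@(3, 9): e=[-12,24,0] → .  [on edge]
    (3,4)@(7, 9): e=[0,28,-16] → .  [on edge]
    (1,5)@(3, 11): e=[-18,30,0] → .  [on edge]
    (4,5)@(9, 11): e=[0,36,-24] → .  [on edge]
    (1,6)@(3, 13): e=[-24,36,0] → .  [on edge]
    (5,6)@(11, 13): e=[0,44,-32] → .  [on edge]
    (1,7)@(3, 15): e=[-30,42,0] → .  [on edge]
    (6,7)@(13, 15): e=[0,52,-40] → .  [on edge]
  covered (1 px):
    . . . . . . . .
    X . . . . . . .
    . . . . . . . .
    . . . . . . . .
    . . . . . . . .
    . . . . . . . .
    . . . . . . . .
    . . . . . . . .
T3:
  2·area = 24
  edge (10, 12)→(6, 4): d=(-4,-8) top-left  bias=+0
  edge (6, 4)→(8, 2): d=(2,-2) top-left  bias=+0
  edge (8, 2)→(10, 12): d=(2,10) right/bottom  bias=-1
    (4,0)@(9, 1): e=[36,0,-12] → .  [on edge]
    (3,1)@(7, 3): e=[12,0,12] → X  [on edge]
    (4,1)@(9, 3): e=[28,4,-8] → .
    (2,2)@(5, 5): e=[-12,0,36] → .  [on edge]
    (3,2)@(7, 5): e=[4,4,16] → X
    (4,2)@(9, 5): e=[20,8,-4] → .
    (1,3)@(3, 7): e=[-36,0,60] → .  [on edge]
    (3,3)@(7, 7): e=[-4,8,20] → .
    (4,3)@(9, 7): e=[12,12,0] → .  [on edge]
    (0,4)@(1, 9): e=[-60,0,84] → .  [on edge]
    (4,4)@(9, 9): e=[4,16,4] → X
    (5,4)@(11, 9): e=[20,20,-16] → .
  covered (3 px):
    . . . . . . . .
    . . . X . . . .
    . . . X . . . .
    . . . . . . . .
    . . . . X . . .
    . . . . . . . .
    . . . . . . . .
    . . . . . . . .

Result: [34,36,26]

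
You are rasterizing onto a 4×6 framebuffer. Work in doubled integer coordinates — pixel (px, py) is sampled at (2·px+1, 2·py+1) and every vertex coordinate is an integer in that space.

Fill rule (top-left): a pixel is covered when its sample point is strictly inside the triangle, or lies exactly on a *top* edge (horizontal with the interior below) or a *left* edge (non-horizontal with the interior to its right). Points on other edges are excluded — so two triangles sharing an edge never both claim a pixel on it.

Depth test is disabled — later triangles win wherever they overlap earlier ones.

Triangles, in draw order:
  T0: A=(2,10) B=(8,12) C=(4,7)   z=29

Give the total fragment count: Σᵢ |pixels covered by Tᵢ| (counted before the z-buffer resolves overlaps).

T0:
  2·area = 22  (B↔C swapped to make it positive)
  edge (2, 10)→(4, 7): d=(2,-3) top-left  bias=+0
  edge (4, 7)→(8, 12): d=(4,5) right/bottom  bias=-1
  edge (8, 12)→(2, 10): d=(-6,-2) top-left  bias=+0
    (1,4)@(3, 9): e=[1,13,8] → #
    (2,4)@(5, 9): e=[7,3,12] → #
    (3,4)@(7, 9): e=[13,-7,16] → ·
    (1,5)@(3, 11): e=[5,21,-4] → ·
    (2,5)@(5, 11): e=[11,11,0] → #  [on edge]
    (3,5)@(7, 11): e=[17,1,4] → #
  covered (4 px):
    · · · ·
    · · · ·
    · · · ·
    · · · ·
    · # # ·
    · · # #

Answer: 4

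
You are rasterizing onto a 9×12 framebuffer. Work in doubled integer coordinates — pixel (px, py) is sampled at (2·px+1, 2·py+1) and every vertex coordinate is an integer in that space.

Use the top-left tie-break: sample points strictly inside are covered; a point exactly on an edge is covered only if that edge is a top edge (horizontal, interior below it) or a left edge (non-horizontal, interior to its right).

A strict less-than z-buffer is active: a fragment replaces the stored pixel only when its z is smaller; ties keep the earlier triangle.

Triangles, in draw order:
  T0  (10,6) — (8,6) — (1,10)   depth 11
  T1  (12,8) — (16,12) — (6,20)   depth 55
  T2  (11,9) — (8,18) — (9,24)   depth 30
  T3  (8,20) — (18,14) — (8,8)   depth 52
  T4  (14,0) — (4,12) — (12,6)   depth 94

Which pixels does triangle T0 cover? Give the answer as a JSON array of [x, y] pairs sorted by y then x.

T0:
  2·area = 8  (B↔C swapped to make it positive)
  edge (10, 6)→(1, 10): d=(-9,4) right/bottom  bias=-1
  edge (1, 10)→(8, 6): d=(7,-4) top-left  bias=+0
  edge (8, 6)→(10, 6): d=(2,0) top-left  bias=+0
    (3,3)@(7, 7): e=[3,3,2] → #
    (4,3)@(9, 7): e=[-5,11,2] → ·
    (1,4)@(3, 9): e=[1,1,6] → #
    (2,4)@(5, 9): e=[-7,9,6] → ·
    (3,4)@(7, 9): e=[-15,17,6] → ·
    (1,5)@(3, 11): e=[-17,15,10] → ·
  covered (2 px):
    · · · · · · · · ·
    · · · · · · · · ·
    · · · · · · · · ·
    · · · # · · · · ·
    · # · · · · · · ·
    · · · · · · · · ·
    · · · · · · · · ·
    · · · · · · · · ·
    · · · · · · · · ·
    · · · · · · · · ·
    · · · · · · · · ·
    · · · · · · · · ·
T1:
  2·area = 72
  edge (12, 8)→(16, 12): d=(4,4) right/bottom  bias=-1
  edge (16, 12)→(6, 20): d=(-10,8) right/bottom  bias=-1
  edge (6, 20)→(12, 8): d=(6,-12) top-left  bias=+0
    (2,0)@(5, 1): e=[0,198,-126] → ·  [on edge]
    (3,1)@(7, 3): e=[0,162,-90] → ·  [on edge]
    (4,2)@(9, 5): e=[0,126,-54] → ·  [on edge]
    (5,3)@(11, 7): e=[0,90,-18] → ·  [on edge]
    (6,4)@(13, 9): e=[0,54,18] → ·  [on edge]
    (5,5)@(11, 11): e=[16,50,6] → #
    (6,5)@(13, 11): e=[8,34,30] → #
    (7,5)@(15, 11): e=[0,18,54] → ·  [on edge]
    (5,6)@(11, 13): e=[24,30,18] → #
    (7,6)@(15, 13): e=[8,-2,66] → ·
    (8,6)@(17, 13): e=[0,-18,90] → ·  [on edge]
    (4,7)@(9, 15): e=[40,26,6] → #
  covered (8 px):
    · · · · · · · · ·
    · · · · · · · · ·
    · · · · · · · · ·
    · · · · · · · · ·
    · · · · · · · · ·
    · · · · · # # · ·
    · · · · · # # · ·
    · · · · # # · · ·
    · · · · # · · · ·
    · · · # · · · · ·
    · · · · · · · · ·
    · · · · · · · · ·
T2:
  2·area = 27  (B↔C swapped to make it positive)
  edge (11, 9)→(9, 24): d=(-2,15) right/bottom  bias=-1
  edge (9, 24)→(8, 18): d=(-1,-6) top-left  bias=+0
  edge (8, 18)→(11, 9): d=(3,-9) top-left  bias=+0
    (6,1)@(13, 3): e=[-18,45,0] → ·  [on edge]
    (5,4)@(11, 9): e=[0,27,0] → ·  [on edge]
    (4,7)@(9, 15): e=[18,9,0] → #  [on edge]
    (5,7)@(11, 15): e=[-12,21,18] → ·
    (4,8)@(9, 17): e=[14,7,6] → #
    (5,8)@(11, 17): e=[-16,19,24] → ·
    (4,9)@(9, 19): e=[10,5,12] → #
    (5,9)@(11, 19): e=[-20,17,30] → ·
    (3,10)@(7, 21): e=[36,-9,0] → ·  [on edge]
    (4,10)@(9, 21): e=[6,3,18] → #
    (5,10)@(11, 21): e=[-24,15,36] → ·
    (4,11)@(9, 23): e=[2,1,24] → #
  covered (5 px):
    · · · · · · · · ·
    · · · · · · · · ·
    · · · · · · · · ·
    · · · · · · · · ·
    · · · · · · · · ·
    · · · · · · · · ·
    · · · · · · · · ·
    · · · · # · · · ·
    · · · · # · · · ·
    · · · · # · · · ·
    · · · · # · · · ·
    · · · · # · · · ·
T3:
  2·area = 120  (B↔C swapped to make it positive)
  edge (8, 20)→(8, 8): d=(0,-12) top-left  bias=+0
  edge (8, 8)→(18, 14): d=(10,6) right/bottom  bias=-1
  edge (18, 14)→(8, 20): d=(-10,6) right/bottom  bias=-1
    (1,2)@(3, 5): e=[-60,0,180] → ·  [on edge]
    (4,4)@(9, 9): e=[12,4,104] → #
    (5,4)@(11, 9): e=[36,-8,92] → ·
    (4,5)@(9, 11): e=[12,24,84] → #
    (5,5)@(11, 11): e=[36,12,72] → #
    (6,5)@(13, 11): e=[60,0,60] → ·  [on edge]
    (4,6)@(9, 13): e=[12,44,64] → #
    (6,6)@(13, 13): e=[60,20,40] → #
    (7,6)@(15, 13): e=[84,8,28] → #
    (8,6)@(17, 13): e=[108,-4,16] → ·
    (4,7)@(9, 15): e=[12,64,44] → #
    (8,7)@(17, 15): e=[108,16,-4] → ·
    (6,8)@(13, 17): e=[60,60,0] → ·  [on edge]
    (1,11)@(3, 23): e=[-60,180,0] → ·  [on edge]
  covered (14 px):
    · · · · · · · · ·
    · · · · · · · · ·
    · · · · · · · · ·
    · · · · · · · · ·
    · · · · # · · · ·
    · · · · # # · · ·
    · · · · # # # # ·
    · · · · # # # # ·
    · · · · # # · · ·
    · · · · # · · · ·
    · · · · · · · · ·
    · · · · · · · · ·
T4:
  2·area = 36  (B↔C swapped to make it positive)
  edge (14, 0)→(12, 6): d=(-2,6) right/bottom  bias=-1
  edge (12, 6)→(4, 12): d=(-8,6) right/bottom  bias=-1
  edge (4, 12)→(14, 0): d=(10,-12) top-left  bias=+0
    (6,1)@(13, 3): e=[0,18,18] → ·  [on edge]
    (5,2)@(11, 5): e=[8,14,14] → #
    (6,2)@(13, 5): e=[-4,2,38] → ·
    (4,3)@(9, 7): e=[16,10,10] → #
    (5,3)@(11, 7): e=[4,-2,34] → ·
    (3,4)@(7, 9): e=[24,6,6] → #
    (4,4)@(9, 9): e=[12,-6,30] → ·
    (5,4)@(11, 9): e=[0,-18,54] → ·  [on edge]
    (2,5)@(5, 11): e=[32,2,2] → #
    (3,5)@(7, 11): e=[20,-10,26] → ·
    (2,6)@(5, 13): e=[28,-14,22] → ·
    (4,7)@(9, 15): e=[0,-54,90] → ·  [on edge]
    (3,10)@(7, 21): e=[0,-90,126] → ·  [on edge]
  covered (4 px):
    · · · · · · · · ·
    · · · · · · · · ·
    · · · · · # · · ·
    · · · · # · · · ·
    · · · # · · · · ·
    · · # · · · · · ·
    · · · · · · · · ·
    · · · · · · · · ·
    · · · · · · · · ·
    · · · · · · · · ·
    · · · · · · · · ·
    · · · · · · · · ·

Answer: [[3,3],[1,4]]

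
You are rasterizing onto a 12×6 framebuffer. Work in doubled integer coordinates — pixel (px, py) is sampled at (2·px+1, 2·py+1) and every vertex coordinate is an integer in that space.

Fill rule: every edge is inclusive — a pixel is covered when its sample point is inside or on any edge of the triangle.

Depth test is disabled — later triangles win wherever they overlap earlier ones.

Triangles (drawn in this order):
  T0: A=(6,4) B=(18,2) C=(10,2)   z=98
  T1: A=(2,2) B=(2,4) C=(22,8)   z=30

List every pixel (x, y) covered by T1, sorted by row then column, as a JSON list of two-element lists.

T0:
  2·area = 16  (B↔C swapped to make it positive)
  edge (6, 4)→(10, 2): d=(4,-2) inclusive
  edge (10, 2)→(18, 2): d=(8,0) inclusive
  edge (18, 2)→(6, 4): d=(-12,2) inclusive
    (4,1)@(9, 3): e=[2,8,6] → █
    (5,1)@(11, 3): e=[6,8,2] → █
    (6,1)@(13, 3): e=[10,8,-2] → ·
    (4,2)@(9, 5): e=[10,24,-18] → ·
    (5,2)@(11, 5): e=[14,24,-22] → ·
  covered (2 px):
    · · · · · · · · · · · ·
    · · · · █ █ · · · · · ·
    · · · · · · · · · · · ·
    · · · · · · · · · · · ·
    · · · · · · · · · · · ·
    · · · · · · · · · · · ·
T1:
  2·area = 40  (B↔C swapped to make it positive)
  edge (2, 2)→(22, 8): d=(20,6) inclusive
  edge (22, 8)→(2, 4): d=(-20,-4) inclusive
  edge (2, 4)→(2, 2): d=(0,-2) inclusive
    (1,1)@(3, 3): e=[14,24,2] → █
    (2,1)@(5, 3): e=[2,32,6] → █
    (3,1)@(7, 3): e=[-10,40,10] → ·
    (1,2)@(3, 5): e=[54,-16,2] → ·
    (2,2)@(5, 5): e=[42,-8,6] → ·
    (3,2)@(7, 5): e=[30,0,10] → █  [on edge]
    (4,2)@(9, 5): e=[18,8,14] → █
    (5,2)@(11, 5): e=[6,16,18] → █
    (6,2)@(13, 5): e=[-6,24,22] → ·
    (3,3)@(7, 7): e=[70,-40,10] → ·
    (4,3)@(9, 7): e=[58,-32,14] → ·
    (5,3)@(11, 7): e=[46,-24,18] → ·
    (8,3)@(17, 7): e=[10,0,30] → █  [on edge]
  covered (6 px):
    · · · · · · · · · · · ·
    · █ █ · · · · · · · · ·
    · · · █ █ █ · · · · · ·
    · · · · · · · · █ · · ·
    · · · · · · · · · · · ·
    · · · · · · · · · · · ·

Answer: [[1,1],[2,1],[3,2],[4,2],[5,2],[8,3]]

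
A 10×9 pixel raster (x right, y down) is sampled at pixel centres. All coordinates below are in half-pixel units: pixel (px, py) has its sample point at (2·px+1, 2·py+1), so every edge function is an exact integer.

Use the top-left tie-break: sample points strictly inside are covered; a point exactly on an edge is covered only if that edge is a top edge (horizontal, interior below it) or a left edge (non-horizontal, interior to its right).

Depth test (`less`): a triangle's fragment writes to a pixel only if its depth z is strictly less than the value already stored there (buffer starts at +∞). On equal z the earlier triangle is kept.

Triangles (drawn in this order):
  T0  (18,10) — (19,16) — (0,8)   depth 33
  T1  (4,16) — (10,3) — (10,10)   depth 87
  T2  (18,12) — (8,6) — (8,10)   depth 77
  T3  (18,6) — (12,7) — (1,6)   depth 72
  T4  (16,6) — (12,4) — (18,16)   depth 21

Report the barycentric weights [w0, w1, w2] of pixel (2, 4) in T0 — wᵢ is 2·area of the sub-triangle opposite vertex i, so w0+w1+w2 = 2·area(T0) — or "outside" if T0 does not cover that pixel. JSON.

T0:
  2·area = 106
  edge (18, 10)→(19, 16): d=(1,6) right/bottom  bias=-1
  edge (19, 16)→(0, 8): d=(-19,-8) top-left  bias=+0
  edge (0, 8)→(18, 10): d=(18,2) right/bottom  bias=-1
    (1,4)@(3, 9): e=[89,5,12] → █
    (2,4)@(5, 9): e=[77,21,8] → █
    (3,4)@(7, 9): e=[65,37,4] → █
    (4,4)@(9, 9): e=[53,53,0] → ·  [on edge]
    (1,5)@(3, 11): e=[91,-33,48] → ·
    (2,5)@(5, 11): e=[79,-17,44] → ·
    (3,5)@(7, 11): e=[67,-1,40] → ·
    (4,5)@(9, 11): e=[55,15,36] → █
    (5,5)@(11, 11): e=[43,31,32] → █
    (6,5)@(13, 11): e=[31,47,28] → █
    (7,5)@(15, 11): e=[19,63,24] → █
    (8,5)@(17, 11): e=[7,79,20] → █
  covered (12 px):
    · · · · · · · · · ·
    · · · · · · · · · ·
    · · · · · · · · · ·
    · · · · · · · · · ·
    · █ █ █ · · · · · ·
    · · · · █ █ █ █ █ ·
    · · · · · · █ █ █ ·
    · · · · · · · · █ ·
    · · · · · · · · · ·
T1:
  2·area = 42
  edge (4, 16)→(10, 3): d=(6,-13) top-left  bias=+0
  edge (10, 3)→(10, 10): d=(0,7) right/bottom  bias=-1
  edge (10, 10)→(4, 16): d=(-6,6) right/bottom  bias=-1
    (9,0)@(19, 1): e=[105,-63,0] → ·  [on edge]
    (8,1)@(17, 3): e=[91,-49,0] → ·  [on edge]
    (7,2)@(15, 5): e=[77,-35,0] → ·  [on edge]
    (4,3)@(9, 7): e=[11,7,24] → █
    (5,3)@(11, 7): e=[37,-7,12] → ·
    (6,3)@(13, 7): e=[63,-21,0] → ·  [on edge]
    (4,4)@(9, 9): e=[23,7,12] → █
    (5,4)@(11, 9): e=[49,-7,0] → ·  [on edge]
    (3,5)@(7, 11): e=[9,21,12] → █
    (4,5)@(9, 11): e=[35,7,0] → ·  [on edge]
    (3,6)@(7, 13): e=[21,21,0] → ·  [on edge]
    (2,7)@(5, 15): e=[7,35,0] → ·  [on edge]
    (1,8)@(3, 17): e=[-7,49,0] → ·  [on edge]
  covered (3 px):
    · · · · · · · · · ·
    · · · · · · · · · ·
    · · · · · · · · · ·
    · · · · █ · · · · ·
    · · · · █ · · · · ·
    · · · █ · · · · · ·
    · · · · · · · · · ·
    · · · · · · · · · ·
    · · · · · · · · · ·
T2:
  2·area = 40  (B↔C swapped to make it positive)
  edge (18, 12)→(8, 10): d=(-10,-2) top-left  bias=+0
  edge (8, 10)→(8, 6): d=(0,-4) top-left  bias=+0
  edge (8, 6)→(18, 12): d=(10,6) right/bottom  bias=-1
    (1,1)@(3, 3): e=[60,-20,0] → ·  [on edge]
    (4,3)@(9, 7): e=[32,4,4] → █
    (5,3)@(11, 7): e=[36,12,-8] → ·
    (1,4)@(3, 9): e=[0,-20,60] → ·  [on edge]
    (4,4)@(9, 9): e=[12,4,24] → █
    (5,4)@(11, 9): e=[16,12,12] → █
    (6,4)@(13, 9): e=[20,20,0] → ·  [on edge]
    (4,5)@(9, 11): e=[-8,4,44] → ·
    (5,5)@(11, 11): e=[-4,12,32] → ·
    (6,5)@(13, 11): e=[0,20,20] → █  [on edge]
    (7,5)@(15, 11): e=[4,28,8] → █
    (8,5)@(17, 11): e=[8,36,-4] → ·
  covered (5 px):
    · · · · · · · · · ·
    · · · · · · · · · ·
    · · · · · · · · · ·
    · · · · █ · · · · ·
    · · · · █ █ · · · ·
    · · · · · · █ █ · ·
    · · · · · · · · · ·
    · · · · · · · · · ·
    · · · · · · · · · ·
T3:
  2·area = 17
  edge (18, 6)→(12, 7): d=(-6,1) right/bottom  bias=-1
  edge (12, 7)→(1, 6): d=(-11,-1) top-left  bias=+0
  edge (1, 6)→(18, 6): d=(17,0) top-left  bias=+0
  covered (0 px):
    · · · · · · · · · ·
    · · · · · · · · · ·
    · · · · · · · · · ·
    · · · · · · · · · ·
    · · · · · · · · · ·
    · · · · · · · · · ·
    · · · · · · · · · ·
    · · · · · · · · · ·
    · · · · · · · · · ·
T4:
  2·area = 36  (B↔C swapped to make it positive)
  edge (16, 6)→(18, 16): d=(2,10) right/bottom  bias=-1
  edge (18, 16)→(12, 4): d=(-6,-12) top-left  bias=+0
  edge (12, 4)→(16, 6): d=(4,2) right/bottom  bias=-1
    (7,0)@(15, 1): e=[0,54,-18] → ·  [on edge]
    (6,2)@(13, 5): e=[28,6,2] → █
    (7,2)@(15, 5): e=[8,30,-2] → ·
    (6,3)@(13, 7): e=[32,-6,10] → ·
    (7,3)@(15, 7): e=[12,18,6] → █
    (8,3)@(17, 7): e=[-8,42,2] → ·
    (7,4)@(15, 9): e=[16,6,14] → █
    (8,4)@(17, 9): e=[-4,30,10] → ·
    (7,5)@(15, 11): e=[20,-6,22] → ·
    (8,5)@(17, 11): e=[0,18,18] → ·  [on edge]
    (8,6)@(17, 13): e=[4,6,26] → █
    (9,6)@(19, 13): e=[-16,30,22] → ·
  covered (4 px):
    · · · · · · · · · ·
    · · · · · · · · · ·
    · · · · · · █ · · ·
    · · · · · · · █ · ·
    · · · · · · · █ · ·
    · · · · · · · · · ·
    · · · · · · · · █ ·
    · · · · · · · · · ·
    · · · · · · · · · ·

Answer: [21,8,77]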